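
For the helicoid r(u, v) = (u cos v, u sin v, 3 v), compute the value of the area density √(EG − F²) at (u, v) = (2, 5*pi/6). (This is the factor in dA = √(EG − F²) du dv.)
√(EG − F²)|_{(2, 5*pi/6)} = sqrt(13)

E = 1, F = 0, G = u^2 + 9, so EG − F² = u^2 + 9. Taking the positive square root: √(EG − F²) = sqrt(u^2 + 9). At (u, v) = (2, 5*pi/6): sqrt(13).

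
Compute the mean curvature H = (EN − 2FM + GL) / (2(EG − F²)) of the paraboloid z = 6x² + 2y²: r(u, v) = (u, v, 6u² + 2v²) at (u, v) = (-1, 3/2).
H = 512*sqrt(181)/32761

With E = 144*u^2 + 1, F = 48*u*v, G = 16*v^2 + 1, L = 12/sqrt(144*u^2 + 16*v^2 + 1), M = 0, N = 4/sqrt(144*u^2 + 16*v^2 + 1), assemble
  H = (EN − 2FM + GL) / (2(EG − F²)) = 8*(36*u^2 + 12*v^2 + 1)/(144*u^2 + 16*v^2 + 1)^(3/2).
At (u, v) = (-1, 3/2): H = 512*sqrt(181)/32761.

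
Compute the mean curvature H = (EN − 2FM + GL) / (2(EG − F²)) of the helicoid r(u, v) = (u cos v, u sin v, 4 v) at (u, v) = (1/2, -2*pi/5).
H = 0

With E = 1, F = 0, G = u^2 + 16, L = 0, M = -4/sqrt(u^2 + 16), N = 0, assemble
  H = (EN − 2FM + GL) / (2(EG − F²)) = 0.
At (u, v) = (1/2, -2*pi/5): H = 0.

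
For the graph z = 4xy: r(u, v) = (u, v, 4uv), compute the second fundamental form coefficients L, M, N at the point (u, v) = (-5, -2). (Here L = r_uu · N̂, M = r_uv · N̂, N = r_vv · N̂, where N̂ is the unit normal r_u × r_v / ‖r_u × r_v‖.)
L = 0;  M = 4*sqrt(465)/465;  N = 0

Compute the unit normal N̂(u, v) = (-4*v/sqrt(16*u^2 + 16*v^2 + 1), -4*u/sqrt(16*u^2 + 16*v^2 + 1), 1/sqrt(16*u^2 + 16*v^2 + 1)), and the second partials r_uu, r_uv, r_vv. Take dot products:
  L(u, v) = r_uu · N̂ = 0,
  M(u, v) = r_uv · N̂ = 4/sqrt(16*u^2 + 16*v^2 + 1),
  N(u, v) = r_vv · N̂ = 0.
Evaluating at (u, v) = (-5, -2):
  L = 0, M = 4*sqrt(465)/465, N = 0.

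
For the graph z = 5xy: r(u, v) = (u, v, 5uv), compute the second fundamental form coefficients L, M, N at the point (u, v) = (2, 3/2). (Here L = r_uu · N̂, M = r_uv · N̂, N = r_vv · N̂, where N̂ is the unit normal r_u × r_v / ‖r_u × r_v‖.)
L = 0;  M = 10*sqrt(629)/629;  N = 0

Compute the unit normal N̂(u, v) = (-5*v/sqrt(25*u^2 + 25*v^2 + 1), -5*u/sqrt(25*u^2 + 25*v^2 + 1), 1/sqrt(25*u^2 + 25*v^2 + 1)), and the second partials r_uu, r_uv, r_vv. Take dot products:
  L(u, v) = r_uu · N̂ = 0,
  M(u, v) = r_uv · N̂ = 5/sqrt(25*u^2 + 25*v^2 + 1),
  N(u, v) = r_vv · N̂ = 0.
Evaluating at (u, v) = (2, 3/2):
  L = 0, M = 10*sqrt(629)/629, N = 0.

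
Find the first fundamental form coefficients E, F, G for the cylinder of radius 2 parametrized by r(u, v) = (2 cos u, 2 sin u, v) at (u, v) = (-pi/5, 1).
E = 4;  F = 0;  G = 1

Partials: r_u = (-2*sin(u), 2*cos(u), 0), r_v = (0, 0, 1). As functions of (u, v):
  E = r_u · r_u = 4,
  F = r_u · r_v = 0,
  G = r_v · r_v = 1.
Evaluating at (u, v) = (-pi/5, 1): E = 4, F = 0, G = 1.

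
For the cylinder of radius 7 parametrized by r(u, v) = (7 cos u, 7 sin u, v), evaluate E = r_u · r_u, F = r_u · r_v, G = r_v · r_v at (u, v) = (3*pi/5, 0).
E = 49;  F = 0;  G = 1

Partials: r_u = (-7*sin(u), 7*cos(u), 0), r_v = (0, 0, 1). As functions of (u, v):
  E = r_u · r_u = 49,
  F = r_u · r_v = 0,
  G = r_v · r_v = 1.
Evaluating at (u, v) = (3*pi/5, 0): E = 49, F = 0, G = 1.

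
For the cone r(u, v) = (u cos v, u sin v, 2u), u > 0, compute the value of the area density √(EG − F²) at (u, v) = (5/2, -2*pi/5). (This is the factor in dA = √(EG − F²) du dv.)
√(EG − F²)|_{(5/2, -2*pi/5)} = 5*sqrt(5)/2

E = 5, F = 0, G = u^2, so EG − F² = 5*u^2. Taking the positive square root: √(EG − F²) = sqrt(5)*Abs(u). At (u, v) = (5/2, -2*pi/5): 5*sqrt(5)/2.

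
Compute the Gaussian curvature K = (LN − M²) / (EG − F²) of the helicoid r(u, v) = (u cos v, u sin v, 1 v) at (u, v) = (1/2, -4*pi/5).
K = -16/25

Coefficients of the first fundamental form: E = 1, F = 0, G = u^2 + 1.
Coefficients of the second fundamental form: L = 0, M = -1/sqrt(u^2 + 1), N = 0.
Assemble K = (LN − M²)/(EG − F²) = -1/(u^2 + 1)^2. At (u, v) = (1/2, -4*pi/5): K = -16/25.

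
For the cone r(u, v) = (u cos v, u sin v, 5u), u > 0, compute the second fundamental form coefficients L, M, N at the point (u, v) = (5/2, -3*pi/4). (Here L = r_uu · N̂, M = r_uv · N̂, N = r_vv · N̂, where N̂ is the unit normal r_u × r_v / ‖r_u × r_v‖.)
L = 0;  M = 0;  N = 25*sqrt(26)/52

Compute the unit normal N̂(u, v) = (-5*sqrt(26)*u*cos(v)/(26*Abs(u)), -5*sqrt(26)*u*sin(v)/(26*Abs(u)), sqrt(26)*u/(26*Abs(u))), and the second partials r_uu, r_uv, r_vv. Take dot products:
  L(u, v) = r_uu · N̂ = 0,
  M(u, v) = r_uv · N̂ = 0,
  N(u, v) = r_vv · N̂ = 5*sqrt(26)*u^2/(26*Abs(u)).
Evaluating at (u, v) = (5/2, -3*pi/4):
  L = 0, M = 0, N = 25*sqrt(26)/52.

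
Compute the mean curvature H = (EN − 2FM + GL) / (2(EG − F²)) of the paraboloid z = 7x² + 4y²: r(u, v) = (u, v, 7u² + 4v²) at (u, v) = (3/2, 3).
H = 5807*sqrt(1018)/1036324

With E = 196*u^2 + 1, F = 112*u*v, G = 64*v^2 + 1, L = 14/sqrt(196*u^2 + 64*v^2 + 1), M = 0, N = 8/sqrt(196*u^2 + 64*v^2 + 1), assemble
  H = (EN − 2FM + GL) / (2(EG − F²)) = (784*u^2 + 448*v^2 + 11)/(196*u^2 + 64*v^2 + 1)^(3/2).
At (u, v) = (3/2, 3): H = 5807*sqrt(1018)/1036324.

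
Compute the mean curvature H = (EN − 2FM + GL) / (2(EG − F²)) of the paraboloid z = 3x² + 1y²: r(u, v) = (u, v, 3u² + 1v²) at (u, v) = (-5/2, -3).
H = 337*sqrt(262)/68644

With E = 36*u^2 + 1, F = 12*u*v, G = 4*v^2 + 1, L = 6/sqrt(36*u^2 + 4*v^2 + 1), M = 0, N = 2/sqrt(36*u^2 + 4*v^2 + 1), assemble
  H = (EN − 2FM + GL) / (2(EG − F²)) = 4*(9*u^2 + 3*v^2 + 1)/(36*u^2 + 4*v^2 + 1)^(3/2).
At (u, v) = (-5/2, -3): H = 337*sqrt(262)/68644.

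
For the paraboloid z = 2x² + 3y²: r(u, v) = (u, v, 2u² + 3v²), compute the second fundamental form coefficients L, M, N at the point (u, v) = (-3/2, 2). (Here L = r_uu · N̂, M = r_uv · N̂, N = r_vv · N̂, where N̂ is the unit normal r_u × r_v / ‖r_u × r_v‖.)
L = 4*sqrt(181)/181;  M = 0;  N = 6*sqrt(181)/181

Compute the unit normal N̂(u, v) = (-4*u/sqrt(16*u^2 + 36*v^2 + 1), -6*v/sqrt(16*u^2 + 36*v^2 + 1), 1/sqrt(16*u^2 + 36*v^2 + 1)), and the second partials r_uu, r_uv, r_vv. Take dot products:
  L(u, v) = r_uu · N̂ = 4/sqrt(16*u^2 + 36*v^2 + 1),
  M(u, v) = r_uv · N̂ = 0,
  N(u, v) = r_vv · N̂ = 6/sqrt(16*u^2 + 36*v^2 + 1).
Evaluating at (u, v) = (-3/2, 2):
  L = 4*sqrt(181)/181, M = 0, N = 6*sqrt(181)/181.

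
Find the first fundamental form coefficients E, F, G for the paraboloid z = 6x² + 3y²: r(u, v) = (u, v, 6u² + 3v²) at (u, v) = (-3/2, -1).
E = 325;  F = 108;  G = 37

Partials: r_u = (1, 0, 12*u), r_v = (0, 1, 6*v). As functions of (u, v):
  E = r_u · r_u = 144*u^2 + 1,
  F = r_u · r_v = 72*u*v,
  G = r_v · r_v = 36*v^2 + 1.
Evaluating at (u, v) = (-3/2, -1): E = 325, F = 108, G = 37.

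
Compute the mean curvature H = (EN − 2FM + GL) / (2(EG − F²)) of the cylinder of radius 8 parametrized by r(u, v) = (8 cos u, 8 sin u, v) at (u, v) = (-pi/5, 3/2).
H = -1/16

With E = 64, F = 0, G = 1, L = -8, M = 0, N = 0, assemble
  H = (EN − 2FM + GL) / (2(EG − F²)) = -1/16.
At (u, v) = (-pi/5, 3/2): H = -1/16.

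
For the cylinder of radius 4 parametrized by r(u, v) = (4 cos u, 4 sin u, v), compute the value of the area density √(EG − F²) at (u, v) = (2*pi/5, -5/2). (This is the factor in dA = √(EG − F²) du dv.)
√(EG − F²)|_{(2*pi/5, -5/2)} = 4

E = 16, F = 0, G = 1, so EG − F² = 16. Taking the positive square root: √(EG − F²) = 4. At (u, v) = (2*pi/5, -5/2): 4.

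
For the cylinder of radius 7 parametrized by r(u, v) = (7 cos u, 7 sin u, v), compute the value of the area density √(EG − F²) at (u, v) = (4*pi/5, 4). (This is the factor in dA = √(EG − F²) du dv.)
√(EG − F²)|_{(4*pi/5, 4)} = 7

E = 49, F = 0, G = 1, so EG − F² = 49. Taking the positive square root: √(EG − F²) = 7. At (u, v) = (4*pi/5, 4): 7.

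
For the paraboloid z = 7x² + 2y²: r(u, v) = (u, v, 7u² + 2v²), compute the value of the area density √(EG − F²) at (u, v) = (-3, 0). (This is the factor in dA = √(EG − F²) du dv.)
√(EG − F²)|_{(-3, 0)} = sqrt(1765)

E = 196*u^2 + 1, F = 56*u*v, G = 16*v^2 + 1, so EG − F² = 196*u^2 + 16*v^2 + 1. Taking the positive square root: √(EG − F²) = sqrt(196*u^2 + 16*v^2 + 1). At (u, v) = (-3, 0): sqrt(1765).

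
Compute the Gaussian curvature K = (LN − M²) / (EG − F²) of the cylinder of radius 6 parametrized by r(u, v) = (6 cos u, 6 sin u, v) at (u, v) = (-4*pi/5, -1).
K = 0

Coefficients of the first fundamental form: E = 36, F = 0, G = 1.
Coefficients of the second fundamental form: L = -6, M = 0, N = 0.
Assemble K = (LN − M²)/(EG − F²) = 0. At (u, v) = (-4*pi/5, -1): K = 0.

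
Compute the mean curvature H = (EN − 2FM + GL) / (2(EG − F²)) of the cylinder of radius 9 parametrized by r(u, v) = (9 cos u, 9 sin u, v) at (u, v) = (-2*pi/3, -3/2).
H = -1/18

With E = 81, F = 0, G = 1, L = -9, M = 0, N = 0, assemble
  H = (EN − 2FM + GL) / (2(EG − F²)) = -1/18.
At (u, v) = (-2*pi/3, -3/2): H = -1/18.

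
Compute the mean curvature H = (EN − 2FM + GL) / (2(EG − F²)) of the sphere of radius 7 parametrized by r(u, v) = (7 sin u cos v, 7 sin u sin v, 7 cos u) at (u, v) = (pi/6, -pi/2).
H = -1/7

With E = 49, F = 0, G = 49*sin(u)^2, L = -7*sin(u)/Abs(sin(u)), M = 0, N = -7*sin(u)^3/Abs(sin(u)), assemble
  H = (EN − 2FM + GL) / (2(EG − F²)) = -sin(u)/(7*Abs(sin(u))).
At (u, v) = (pi/6, -pi/2): H = -1/7.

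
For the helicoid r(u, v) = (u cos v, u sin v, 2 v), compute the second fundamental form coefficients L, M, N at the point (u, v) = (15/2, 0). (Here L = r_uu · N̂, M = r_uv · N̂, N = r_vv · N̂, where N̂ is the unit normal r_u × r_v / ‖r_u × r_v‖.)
L = 0;  M = -4*sqrt(241)/241;  N = 0

Compute the unit normal N̂(u, v) = (2*sin(v)/sqrt(u^2 + 4), -2*cos(v)/sqrt(u^2 + 4), u/sqrt(u^2 + 4)), and the second partials r_uu, r_uv, r_vv. Take dot products:
  L(u, v) = r_uu · N̂ = 0,
  M(u, v) = r_uv · N̂ = -2/sqrt(u^2 + 4),
  N(u, v) = r_vv · N̂ = 0.
Evaluating at (u, v) = (15/2, 0):
  L = 0, M = -4*sqrt(241)/241, N = 0.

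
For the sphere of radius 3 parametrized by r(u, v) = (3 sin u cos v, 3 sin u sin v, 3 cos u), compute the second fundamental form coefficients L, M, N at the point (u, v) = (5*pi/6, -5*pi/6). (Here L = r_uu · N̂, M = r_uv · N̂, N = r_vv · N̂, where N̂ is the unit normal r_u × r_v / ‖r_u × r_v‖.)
L = -3;  M = 0;  N = -3/4

Compute the unit normal N̂(u, v) = (sin(u)^2*cos(v)/Abs(sin(u)), sin(u)^2*sin(v)/Abs(sin(u)), sin(2*u)/(2*Abs(sin(u)))), and the second partials r_uu, r_uv, r_vv. Take dot products:
  L(u, v) = r_uu · N̂ = -3*sin(u)/Abs(sin(u)),
  M(u, v) = r_uv · N̂ = 0,
  N(u, v) = r_vv · N̂ = -3*sin(u)^3/Abs(sin(u)).
Evaluating at (u, v) = (5*pi/6, -5*pi/6):
  L = -3, M = 0, N = -3/4.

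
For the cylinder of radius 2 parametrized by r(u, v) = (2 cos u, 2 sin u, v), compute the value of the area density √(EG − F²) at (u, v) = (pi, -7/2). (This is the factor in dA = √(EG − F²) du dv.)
√(EG − F²)|_{(pi, -7/2)} = 2

E = 4, F = 0, G = 1, so EG − F² = 4. Taking the positive square root: √(EG − F²) = 2. At (u, v) = (pi, -7/2): 2.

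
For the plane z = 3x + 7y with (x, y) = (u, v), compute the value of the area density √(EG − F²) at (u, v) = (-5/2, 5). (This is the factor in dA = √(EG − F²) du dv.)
√(EG − F²)|_{(-5/2, 5)} = sqrt(59)

E = 10, F = 21, G = 50, so EG − F² = 59. Taking the positive square root: √(EG − F²) = sqrt(59). At (u, v) = (-5/2, 5): sqrt(59).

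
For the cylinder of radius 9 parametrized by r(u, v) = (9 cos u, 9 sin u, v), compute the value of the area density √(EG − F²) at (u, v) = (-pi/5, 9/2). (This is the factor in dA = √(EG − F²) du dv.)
√(EG − F²)|_{(-pi/5, 9/2)} = 9

E = 81, F = 0, G = 1, so EG − F² = 81. Taking the positive square root: √(EG − F²) = 9. At (u, v) = (-pi/5, 9/2): 9.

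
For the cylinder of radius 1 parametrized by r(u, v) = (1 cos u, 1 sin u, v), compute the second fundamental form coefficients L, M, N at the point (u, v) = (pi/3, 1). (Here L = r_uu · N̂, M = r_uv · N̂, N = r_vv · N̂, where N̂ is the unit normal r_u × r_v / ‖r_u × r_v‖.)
L = -1;  M = 0;  N = 0

Compute the unit normal N̂(u, v) = (cos(u), sin(u), 0), and the second partials r_uu, r_uv, r_vv. Take dot products:
  L(u, v) = r_uu · N̂ = -1,
  M(u, v) = r_uv · N̂ = 0,
  N(u, v) = r_vv · N̂ = 0.
Evaluating at (u, v) = (pi/3, 1):
  L = -1, M = 0, N = 0.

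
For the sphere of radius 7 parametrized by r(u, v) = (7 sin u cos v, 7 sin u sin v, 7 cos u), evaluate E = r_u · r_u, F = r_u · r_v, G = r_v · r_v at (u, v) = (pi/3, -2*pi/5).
E = 49;  F = 0;  G = 147/4

Partials: r_u = (7*cos(u)*cos(v), 7*sin(v)*cos(u), -7*sin(u)), r_v = (-7*sin(u)*sin(v), 7*sin(u)*cos(v), 0). As functions of (u, v):
  E = r_u · r_u = 49,
  F = r_u · r_v = 0,
  G = r_v · r_v = 49*sin(u)^2.
Evaluating at (u, v) = (pi/3, -2*pi/5): E = 49, F = 0, G = 147/4.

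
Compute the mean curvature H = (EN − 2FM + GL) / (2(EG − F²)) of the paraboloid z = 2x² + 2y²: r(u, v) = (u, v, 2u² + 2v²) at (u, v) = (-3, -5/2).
H = 492*sqrt(5)/8575

With E = 16*u^2 + 1, F = 16*u*v, G = 16*v^2 + 1, L = 4/sqrt(16*u^2 + 16*v^2 + 1), M = 0, N = 4/sqrt(16*u^2 + 16*v^2 + 1), assemble
  H = (EN − 2FM + GL) / (2(EG − F²)) = 4*(8*u^2 + 8*v^2 + 1)/(16*u^2 + 16*v^2 + 1)^(3/2).
At (u, v) = (-3, -5/2): H = 492*sqrt(5)/8575.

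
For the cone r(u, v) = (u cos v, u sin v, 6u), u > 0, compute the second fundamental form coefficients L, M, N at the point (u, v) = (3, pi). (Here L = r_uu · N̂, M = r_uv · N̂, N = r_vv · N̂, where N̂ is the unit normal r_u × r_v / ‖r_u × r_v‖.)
L = 0;  M = 0;  N = 18*sqrt(37)/37

Compute the unit normal N̂(u, v) = (-6*sqrt(37)*u*cos(v)/(37*Abs(u)), -6*sqrt(37)*u*sin(v)/(37*Abs(u)), sqrt(37)*u/(37*Abs(u))), and the second partials r_uu, r_uv, r_vv. Take dot products:
  L(u, v) = r_uu · N̂ = 0,
  M(u, v) = r_uv · N̂ = 0,
  N(u, v) = r_vv · N̂ = 6*sqrt(37)*u^2/(37*Abs(u)).
Evaluating at (u, v) = (3, pi):
  L = 0, M = 0, N = 18*sqrt(37)/37.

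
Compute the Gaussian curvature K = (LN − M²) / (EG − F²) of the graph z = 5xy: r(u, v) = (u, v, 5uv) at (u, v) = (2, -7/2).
K = -400/2653641

Coefficients of the first fundamental form: E = 25*v^2 + 1, F = 25*u*v, G = 25*u^2 + 1.
Coefficients of the second fundamental form: L = 0, M = 5/sqrt(25*u^2 + 25*v^2 + 1), N = 0.
Assemble K = (LN − M²)/(EG − F²) = -25/(625*u^4 + 1250*u^2*v^2 + 50*u^2 + 625*v^4 + 50*v^2 + 1). At (u, v) = (2, -7/2): K = -400/2653641.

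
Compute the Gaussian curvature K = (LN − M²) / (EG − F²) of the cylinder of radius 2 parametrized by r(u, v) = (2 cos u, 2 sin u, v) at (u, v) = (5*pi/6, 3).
K = 0

Coefficients of the first fundamental form: E = 4, F = 0, G = 1.
Coefficients of the second fundamental form: L = -2, M = 0, N = 0.
Assemble K = (LN − M²)/(EG − F²) = 0. At (u, v) = (5*pi/6, 3): K = 0.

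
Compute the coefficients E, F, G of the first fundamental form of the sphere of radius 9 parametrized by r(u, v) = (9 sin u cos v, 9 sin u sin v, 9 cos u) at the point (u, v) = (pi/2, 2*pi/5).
E = 81;  F = 0;  G = 81

Partials: r_u = (9*cos(u)*cos(v), 9*sin(v)*cos(u), -9*sin(u)), r_v = (-9*sin(u)*sin(v), 9*sin(u)*cos(v), 0). As functions of (u, v):
  E = r_u · r_u = 81,
  F = r_u · r_v = 0,
  G = r_v · r_v = 81*sin(u)^2.
Evaluating at (u, v) = (pi/2, 2*pi/5): E = 81, F = 0, G = 81.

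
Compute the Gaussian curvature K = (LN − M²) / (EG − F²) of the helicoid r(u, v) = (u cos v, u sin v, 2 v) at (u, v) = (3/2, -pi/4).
K = -64/625

Coefficients of the first fundamental form: E = 1, F = 0, G = u^2 + 4.
Coefficients of the second fundamental form: L = 0, M = -2/sqrt(u^2 + 4), N = 0.
Assemble K = (LN − M²)/(EG − F²) = -4/(u^2 + 4)^2. At (u, v) = (3/2, -pi/4): K = -64/625.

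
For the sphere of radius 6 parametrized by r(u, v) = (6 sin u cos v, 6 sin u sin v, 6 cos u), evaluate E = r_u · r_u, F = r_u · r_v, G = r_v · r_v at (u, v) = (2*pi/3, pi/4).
E = 36;  F = 0;  G = 27

Partials: r_u = (6*cos(u)*cos(v), 6*sin(v)*cos(u), -6*sin(u)), r_v = (-6*sin(u)*sin(v), 6*sin(u)*cos(v), 0). As functions of (u, v):
  E = r_u · r_u = 36,
  F = r_u · r_v = 0,
  G = r_v · r_v = 36*sin(u)^2.
Evaluating at (u, v) = (2*pi/3, pi/4): E = 36, F = 0, G = 27.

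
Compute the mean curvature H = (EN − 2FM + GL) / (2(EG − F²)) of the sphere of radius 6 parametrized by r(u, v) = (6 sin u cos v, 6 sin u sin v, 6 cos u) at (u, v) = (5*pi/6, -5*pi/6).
H = -1/6

With E = 36, F = 0, G = 36*sin(u)^2, L = -6*sin(u)/Abs(sin(u)), M = 0, N = -6*sin(u)^3/Abs(sin(u)), assemble
  H = (EN − 2FM + GL) / (2(EG − F²)) = -sin(u)/(6*Abs(sin(u))).
At (u, v) = (5*pi/6, -5*pi/6): H = -1/6.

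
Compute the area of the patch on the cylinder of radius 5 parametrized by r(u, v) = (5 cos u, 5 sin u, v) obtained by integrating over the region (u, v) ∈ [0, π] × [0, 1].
Area = 5*pi

Area = ∫∫ √(EG − F²) du dv with √(EG − F²) = 5. Integrating over [0, π] × [0, 1] gives 5*pi.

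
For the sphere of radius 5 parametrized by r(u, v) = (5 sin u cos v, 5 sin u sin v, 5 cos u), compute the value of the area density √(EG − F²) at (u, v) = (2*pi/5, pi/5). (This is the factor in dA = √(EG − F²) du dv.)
√(EG − F²)|_{(2*pi/5, pi/5)} = 25*sqrt(2*sqrt(5) + 10)/4

E = 25, F = 0, G = 25*sin(u)^2, so EG − F² = 625*sin(u)^2. Taking the positive square root: √(EG − F²) = 25*Abs(sin(u)). At (u, v) = (2*pi/5, pi/5): 25*sqrt(2*sqrt(5) + 10)/4.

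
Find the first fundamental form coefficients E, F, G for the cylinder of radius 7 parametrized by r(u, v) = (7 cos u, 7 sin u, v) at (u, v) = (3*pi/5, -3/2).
E = 49;  F = 0;  G = 1

Partials: r_u = (-7*sin(u), 7*cos(u), 0), r_v = (0, 0, 1). As functions of (u, v):
  E = r_u · r_u = 49,
  F = r_u · r_v = 0,
  G = r_v · r_v = 1.
Evaluating at (u, v) = (3*pi/5, -3/2): E = 49, F = 0, G = 1.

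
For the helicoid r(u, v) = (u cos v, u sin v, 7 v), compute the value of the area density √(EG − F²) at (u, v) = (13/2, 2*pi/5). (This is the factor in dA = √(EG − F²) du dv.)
√(EG − F²)|_{(13/2, 2*pi/5)} = sqrt(365)/2

E = 1, F = 0, G = u^2 + 49, so EG − F² = u^2 + 49. Taking the positive square root: √(EG − F²) = sqrt(u^2 + 49). At (u, v) = (13/2, 2*pi/5): sqrt(365)/2.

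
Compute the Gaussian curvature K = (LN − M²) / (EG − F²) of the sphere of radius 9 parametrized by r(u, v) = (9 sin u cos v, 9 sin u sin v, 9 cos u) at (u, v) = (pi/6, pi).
K = 1/81

Coefficients of the first fundamental form: E = 81, F = 0, G = 81*sin(u)^2.
Coefficients of the second fundamental form: L = -9*sin(u)/Abs(sin(u)), M = 0, N = -9*sin(u)^3/Abs(sin(u)).
Assemble K = (LN − M²)/(EG − F²) = 1/81. At (u, v) = (pi/6, pi): K = 1/81.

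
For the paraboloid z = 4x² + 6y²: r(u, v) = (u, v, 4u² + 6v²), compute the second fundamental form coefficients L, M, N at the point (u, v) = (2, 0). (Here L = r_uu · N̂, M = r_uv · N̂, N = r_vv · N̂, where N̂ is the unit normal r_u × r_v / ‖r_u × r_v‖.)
L = 8*sqrt(257)/257;  M = 0;  N = 12*sqrt(257)/257

Compute the unit normal N̂(u, v) = (-8*u/sqrt(64*u^2 + 144*v^2 + 1), -12*v/sqrt(64*u^2 + 144*v^2 + 1), 1/sqrt(64*u^2 + 144*v^2 + 1)), and the second partials r_uu, r_uv, r_vv. Take dot products:
  L(u, v) = r_uu · N̂ = 8/sqrt(64*u^2 + 144*v^2 + 1),
  M(u, v) = r_uv · N̂ = 0,
  N(u, v) = r_vv · N̂ = 12/sqrt(64*u^2 + 144*v^2 + 1).
Evaluating at (u, v) = (2, 0):
  L = 8*sqrt(257)/257, M = 0, N = 12*sqrt(257)/257.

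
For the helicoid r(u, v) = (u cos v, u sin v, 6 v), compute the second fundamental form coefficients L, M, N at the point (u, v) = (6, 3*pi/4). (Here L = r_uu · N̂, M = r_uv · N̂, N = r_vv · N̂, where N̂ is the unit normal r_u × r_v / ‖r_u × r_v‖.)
L = 0;  M = -sqrt(2)/2;  N = 0

Compute the unit normal N̂(u, v) = (6*sin(v)/sqrt(u^2 + 36), -6*cos(v)/sqrt(u^2 + 36), u/sqrt(u^2 + 36)), and the second partials r_uu, r_uv, r_vv. Take dot products:
  L(u, v) = r_uu · N̂ = 0,
  M(u, v) = r_uv · N̂ = -6/sqrt(u^2 + 36),
  N(u, v) = r_vv · N̂ = 0.
Evaluating at (u, v) = (6, 3*pi/4):
  L = 0, M = -sqrt(2)/2, N = 0.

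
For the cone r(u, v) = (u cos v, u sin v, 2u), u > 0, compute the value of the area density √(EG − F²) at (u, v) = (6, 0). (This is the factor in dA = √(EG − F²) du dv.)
√(EG − F²)|_{(6, 0)} = 6*sqrt(5)

E = 5, F = 0, G = u^2, so EG − F² = 5*u^2. Taking the positive square root: √(EG − F²) = sqrt(5)*Abs(u). At (u, v) = (6, 0): 6*sqrt(5).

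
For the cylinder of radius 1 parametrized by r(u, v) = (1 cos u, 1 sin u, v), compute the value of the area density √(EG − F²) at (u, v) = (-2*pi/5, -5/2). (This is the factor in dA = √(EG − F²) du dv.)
√(EG − F²)|_{(-2*pi/5, -5/2)} = 1

E = 1, F = 0, G = 1, so EG − F² = 1. Taking the positive square root: √(EG − F²) = 1. At (u, v) = (-2*pi/5, -5/2): 1.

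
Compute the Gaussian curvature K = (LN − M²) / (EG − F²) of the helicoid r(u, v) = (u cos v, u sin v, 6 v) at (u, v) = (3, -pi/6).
K = -4/225

Coefficients of the first fundamental form: E = 1, F = 0, G = u^2 + 36.
Coefficients of the second fundamental form: L = 0, M = -6/sqrt(u^2 + 36), N = 0.
Assemble K = (LN − M²)/(EG − F²) = -36/(u^2 + 36)^2. At (u, v) = (3, -pi/6): K = -4/225.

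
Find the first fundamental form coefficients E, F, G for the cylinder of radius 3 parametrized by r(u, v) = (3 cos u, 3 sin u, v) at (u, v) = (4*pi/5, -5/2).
E = 9;  F = 0;  G = 1

Partials: r_u = (-3*sin(u), 3*cos(u), 0), r_v = (0, 0, 1). As functions of (u, v):
  E = r_u · r_u = 9,
  F = r_u · r_v = 0,
  G = r_v · r_v = 1.
Evaluating at (u, v) = (4*pi/5, -5/2): E = 9, F = 0, G = 1.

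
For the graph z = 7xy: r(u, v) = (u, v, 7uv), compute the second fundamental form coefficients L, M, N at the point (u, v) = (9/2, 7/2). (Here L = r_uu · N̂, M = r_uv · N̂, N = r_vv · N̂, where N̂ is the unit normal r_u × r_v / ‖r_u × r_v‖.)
L = 0;  M = 7*sqrt(6374)/3187;  N = 0

Compute the unit normal N̂(u, v) = (-7*v/sqrt(49*u^2 + 49*v^2 + 1), -7*u/sqrt(49*u^2 + 49*v^2 + 1), 1/sqrt(49*u^2 + 49*v^2 + 1)), and the second partials r_uu, r_uv, r_vv. Take dot products:
  L(u, v) = r_uu · N̂ = 0,
  M(u, v) = r_uv · N̂ = 7/sqrt(49*u^2 + 49*v^2 + 1),
  N(u, v) = r_vv · N̂ = 0.
Evaluating at (u, v) = (9/2, 7/2):
  L = 0, M = 7*sqrt(6374)/3187, N = 0.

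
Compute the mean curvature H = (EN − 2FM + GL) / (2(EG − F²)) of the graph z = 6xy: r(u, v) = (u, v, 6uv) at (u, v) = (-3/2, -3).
H = -243*sqrt(406)/41209

With E = 36*v^2 + 1, F = 36*u*v, G = 36*u^2 + 1, L = 0, M = 6/sqrt(36*u^2 + 36*v^2 + 1), N = 0, assemble
  H = (EN − 2FM + GL) / (2(EG − F²)) = -216*u*v/(36*u^2 + 36*v^2 + 1)^(3/2).
At (u, v) = (-3/2, -3): H = -243*sqrt(406)/41209.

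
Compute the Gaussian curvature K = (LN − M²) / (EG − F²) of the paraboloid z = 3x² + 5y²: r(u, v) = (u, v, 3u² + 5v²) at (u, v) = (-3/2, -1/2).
K = 60/11449

Coefficients of the first fundamental form: E = 36*u^2 + 1, F = 60*u*v, G = 100*v^2 + 1.
Coefficients of the second fundamental form: L = 6/sqrt(36*u^2 + 100*v^2 + 1), M = 0, N = 10/sqrt(36*u^2 + 100*v^2 + 1).
Assemble K = (LN − M²)/(EG − F²) = 60/(1296*u^4 + 7200*u^2*v^2 + 72*u^2 + 10000*v^4 + 200*v^2 + 1). At (u, v) = (-3/2, -1/2): K = 60/11449.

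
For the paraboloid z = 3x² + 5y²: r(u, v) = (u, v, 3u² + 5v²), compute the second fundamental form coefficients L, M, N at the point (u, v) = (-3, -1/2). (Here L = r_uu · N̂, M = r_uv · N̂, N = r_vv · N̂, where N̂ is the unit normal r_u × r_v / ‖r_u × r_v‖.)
L = 3*sqrt(14)/35;  M = 0;  N = sqrt(14)/7

Compute the unit normal N̂(u, v) = (-6*u/sqrt(36*u^2 + 100*v^2 + 1), -10*v/sqrt(36*u^2 + 100*v^2 + 1), 1/sqrt(36*u^2 + 100*v^2 + 1)), and the second partials r_uu, r_uv, r_vv. Take dot products:
  L(u, v) = r_uu · N̂ = 6/sqrt(36*u^2 + 100*v^2 + 1),
  M(u, v) = r_uv · N̂ = 0,
  N(u, v) = r_vv · N̂ = 10/sqrt(36*u^2 + 100*v^2 + 1).
Evaluating at (u, v) = (-3, -1/2):
  L = 3*sqrt(14)/35, M = 0, N = sqrt(14)/7.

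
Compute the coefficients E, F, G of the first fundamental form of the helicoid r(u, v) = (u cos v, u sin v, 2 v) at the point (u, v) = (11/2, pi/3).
E = 1;  F = 0;  G = 137/4

Partials: r_u = (cos(v), sin(v), 0), r_v = (-u*sin(v), u*cos(v), 2). As functions of (u, v):
  E = r_u · r_u = 1,
  F = r_u · r_v = 0,
  G = r_v · r_v = u^2 + 4.
Evaluating at (u, v) = (11/2, pi/3): E = 1, F = 0, G = 137/4.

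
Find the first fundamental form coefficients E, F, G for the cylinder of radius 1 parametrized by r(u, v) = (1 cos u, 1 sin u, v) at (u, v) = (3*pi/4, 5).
E = 1;  F = 0;  G = 1

Partials: r_u = (-sin(u), cos(u), 0), r_v = (0, 0, 1). As functions of (u, v):
  E = r_u · r_u = 1,
  F = r_u · r_v = 0,
  G = r_v · r_v = 1.
Evaluating at (u, v) = (3*pi/4, 5): E = 1, F = 0, G = 1.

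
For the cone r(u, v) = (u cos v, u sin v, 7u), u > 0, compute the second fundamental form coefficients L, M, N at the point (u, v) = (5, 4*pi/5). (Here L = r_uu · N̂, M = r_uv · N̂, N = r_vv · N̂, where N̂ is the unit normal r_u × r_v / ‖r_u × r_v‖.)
L = 0;  M = 0;  N = 7*sqrt(2)/2

Compute the unit normal N̂(u, v) = (-7*sqrt(2)*u*cos(v)/(10*Abs(u)), -7*sqrt(2)*u*sin(v)/(10*Abs(u)), sqrt(2)*u/(10*Abs(u))), and the second partials r_uu, r_uv, r_vv. Take dot products:
  L(u, v) = r_uu · N̂ = 0,
  M(u, v) = r_uv · N̂ = 0,
  N(u, v) = r_vv · N̂ = 7*sqrt(2)*u^2/(10*Abs(u)).
Evaluating at (u, v) = (5, 4*pi/5):
  L = 0, M = 0, N = 7*sqrt(2)/2.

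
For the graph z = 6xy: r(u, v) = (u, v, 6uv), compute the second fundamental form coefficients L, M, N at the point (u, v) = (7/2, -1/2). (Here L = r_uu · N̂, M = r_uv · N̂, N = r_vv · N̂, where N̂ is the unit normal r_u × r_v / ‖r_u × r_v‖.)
L = 0;  M = 6*sqrt(451)/451;  N = 0

Compute the unit normal N̂(u, v) = (-6*v/sqrt(36*u^2 + 36*v^2 + 1), -6*u/sqrt(36*u^2 + 36*v^2 + 1), 1/sqrt(36*u^2 + 36*v^2 + 1)), and the second partials r_uu, r_uv, r_vv. Take dot products:
  L(u, v) = r_uu · N̂ = 0,
  M(u, v) = r_uv · N̂ = 6/sqrt(36*u^2 + 36*v^2 + 1),
  N(u, v) = r_vv · N̂ = 0.
Evaluating at (u, v) = (7/2, -1/2):
  L = 0, M = 6*sqrt(451)/451, N = 0.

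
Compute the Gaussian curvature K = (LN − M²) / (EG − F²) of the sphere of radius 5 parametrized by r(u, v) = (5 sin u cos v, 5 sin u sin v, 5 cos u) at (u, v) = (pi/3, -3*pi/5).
K = 1/25

Coefficients of the first fundamental form: E = 25, F = 0, G = 25*sin(u)^2.
Coefficients of the second fundamental form: L = -5*sin(u)/Abs(sin(u)), M = 0, N = -5*sin(u)^3/Abs(sin(u)).
Assemble K = (LN − M²)/(EG − F²) = 1/25. At (u, v) = (pi/3, -3*pi/5): K = 1/25.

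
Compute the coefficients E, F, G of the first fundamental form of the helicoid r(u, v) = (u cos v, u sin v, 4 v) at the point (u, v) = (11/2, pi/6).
E = 1;  F = 0;  G = 185/4

Partials: r_u = (cos(v), sin(v), 0), r_v = (-u*sin(v), u*cos(v), 4). As functions of (u, v):
  E = r_u · r_u = 1,
  F = r_u · r_v = 0,
  G = r_v · r_v = u^2 + 16.
Evaluating at (u, v) = (11/2, pi/6): E = 1, F = 0, G = 185/4.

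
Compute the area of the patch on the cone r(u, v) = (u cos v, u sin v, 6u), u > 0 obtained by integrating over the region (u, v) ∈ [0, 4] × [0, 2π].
Area = 16*sqrt(37)*pi

Area = ∫∫ √(EG − F²) du dv with √(EG − F²) = sqrt(37)*Abs(u). Integrating over [0, 4] × [0, 2π] gives 16*sqrt(37)*pi.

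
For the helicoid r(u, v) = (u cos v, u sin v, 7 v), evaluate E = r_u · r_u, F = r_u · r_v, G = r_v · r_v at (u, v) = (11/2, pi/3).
E = 1;  F = 0;  G = 317/4

Partials: r_u = (cos(v), sin(v), 0), r_v = (-u*sin(v), u*cos(v), 7). As functions of (u, v):
  E = r_u · r_u = 1,
  F = r_u · r_v = 0,
  G = r_v · r_v = u^2 + 49.
Evaluating at (u, v) = (11/2, pi/3): E = 1, F = 0, G = 317/4.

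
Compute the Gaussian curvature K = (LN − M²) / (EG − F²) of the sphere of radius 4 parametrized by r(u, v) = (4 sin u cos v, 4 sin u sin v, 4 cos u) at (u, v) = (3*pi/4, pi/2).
K = 1/16

Coefficients of the first fundamental form: E = 16, F = 0, G = 16*sin(u)^2.
Coefficients of the second fundamental form: L = -4*sin(u)/Abs(sin(u)), M = 0, N = -4*sin(u)^3/Abs(sin(u)).
Assemble K = (LN − M²)/(EG − F²) = 1/16. At (u, v) = (3*pi/4, pi/2): K = 1/16.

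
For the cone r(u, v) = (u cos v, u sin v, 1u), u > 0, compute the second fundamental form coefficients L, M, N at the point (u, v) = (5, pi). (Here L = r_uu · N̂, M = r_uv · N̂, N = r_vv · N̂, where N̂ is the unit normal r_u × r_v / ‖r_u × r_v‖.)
L = 0;  M = 0;  N = 5*sqrt(2)/2

Compute the unit normal N̂(u, v) = (-sqrt(2)*u*cos(v)/(2*Abs(u)), -sqrt(2)*u*sin(v)/(2*Abs(u)), sqrt(2)*u/(2*Abs(u))), and the second partials r_uu, r_uv, r_vv. Take dot products:
  L(u, v) = r_uu · N̂ = 0,
  M(u, v) = r_uv · N̂ = 0,
  N(u, v) = r_vv · N̂ = sqrt(2)*u^2/(2*Abs(u)).
Evaluating at (u, v) = (5, pi):
  L = 0, M = 0, N = 5*sqrt(2)/2.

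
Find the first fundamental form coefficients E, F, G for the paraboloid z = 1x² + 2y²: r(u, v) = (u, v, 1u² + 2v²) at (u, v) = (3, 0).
E = 37;  F = 0;  G = 1

Partials: r_u = (1, 0, 2*u), r_v = (0, 1, 4*v). As functions of (u, v):
  E = r_u · r_u = 4*u^2 + 1,
  F = r_u · r_v = 8*u*v,
  G = r_v · r_v = 16*v^2 + 1.
Evaluating at (u, v) = (3, 0): E = 37, F = 0, G = 1.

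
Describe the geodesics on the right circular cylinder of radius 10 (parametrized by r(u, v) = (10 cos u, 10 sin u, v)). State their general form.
The cylinder is flat (K = 0) and locally isometric to the plane via the development (u, v) ↦ (10 u, v). Geodesics are the pre-images of straight lines: circles (v constant), vertical lines (u constant), and helices (v = c · u + d) for constants c, d.

A right cylinder has E = 10², F = 0, G = 1, so EG − F² = 10², and L = −10, M = N = 0, giving K = (LN − M²)/(EG − F²) = 0 everywhere. A flat surface is locally isometric to the Euclidean plane via the map (u, v) ↦ (10 u, v). Straight lines in the (x̃, ỹ) plane pull back to: (a) horizontal circles (v = const), (b) vertical generators (u = const), and (c) helices (10 u tan θ = v, i.e. v = c · u + d).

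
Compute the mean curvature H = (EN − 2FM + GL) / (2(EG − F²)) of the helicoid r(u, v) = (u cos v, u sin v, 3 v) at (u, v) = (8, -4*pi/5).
H = 0

With E = 1, F = 0, G = u^2 + 9, L = 0, M = -3/sqrt(u^2 + 9), N = 0, assemble
  H = (EN − 2FM + GL) / (2(EG − F²)) = 0.
At (u, v) = (8, -4*pi/5): H = 0.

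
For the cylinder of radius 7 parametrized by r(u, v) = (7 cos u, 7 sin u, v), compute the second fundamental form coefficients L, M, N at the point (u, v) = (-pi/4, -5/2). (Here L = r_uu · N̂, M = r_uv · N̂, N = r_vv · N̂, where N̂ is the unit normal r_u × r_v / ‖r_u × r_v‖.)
L = -7;  M = 0;  N = 0

Compute the unit normal N̂(u, v) = (cos(u), sin(u), 0), and the second partials r_uu, r_uv, r_vv. Take dot products:
  L(u, v) = r_uu · N̂ = -7,
  M(u, v) = r_uv · N̂ = 0,
  N(u, v) = r_vv · N̂ = 0.
Evaluating at (u, v) = (-pi/4, -5/2):
  L = -7, M = 0, N = 0.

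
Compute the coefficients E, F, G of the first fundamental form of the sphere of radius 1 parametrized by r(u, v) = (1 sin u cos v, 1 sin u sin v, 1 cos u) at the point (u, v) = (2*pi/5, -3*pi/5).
E = 1;  F = 0;  G = sqrt(5)/8 + 5/8

Partials: r_u = (cos(u)*cos(v), sin(v)*cos(u), -sin(u)), r_v = (-sin(u)*sin(v), sin(u)*cos(v), 0). As functions of (u, v):
  E = r_u · r_u = 1,
  F = r_u · r_v = 0,
  G = r_v · r_v = sin(u)^2.
Evaluating at (u, v) = (2*pi/5, -3*pi/5): E = 1, F = 0, G = sqrt(5)/8 + 5/8.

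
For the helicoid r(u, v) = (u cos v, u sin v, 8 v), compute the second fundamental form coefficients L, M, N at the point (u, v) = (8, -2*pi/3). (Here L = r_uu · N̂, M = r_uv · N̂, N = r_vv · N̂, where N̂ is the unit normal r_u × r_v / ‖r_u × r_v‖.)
L = 0;  M = -sqrt(2)/2;  N = 0

Compute the unit normal N̂(u, v) = (8*sin(v)/sqrt(u^2 + 64), -8*cos(v)/sqrt(u^2 + 64), u/sqrt(u^2 + 64)), and the second partials r_uu, r_uv, r_vv. Take dot products:
  L(u, v) = r_uu · N̂ = 0,
  M(u, v) = r_uv · N̂ = -8/sqrt(u^2 + 64),
  N(u, v) = r_vv · N̂ = 0.
Evaluating at (u, v) = (8, -2*pi/3):
  L = 0, M = -sqrt(2)/2, N = 0.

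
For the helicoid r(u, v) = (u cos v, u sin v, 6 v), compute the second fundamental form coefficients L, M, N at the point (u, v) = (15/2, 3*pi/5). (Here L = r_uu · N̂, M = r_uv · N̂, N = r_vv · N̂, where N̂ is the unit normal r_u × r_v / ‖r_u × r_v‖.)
L = 0;  M = -4*sqrt(41)/41;  N = 0

Compute the unit normal N̂(u, v) = (6*sin(v)/sqrt(u^2 + 36), -6*cos(v)/sqrt(u^2 + 36), u/sqrt(u^2 + 36)), and the second partials r_uu, r_uv, r_vv. Take dot products:
  L(u, v) = r_uu · N̂ = 0,
  M(u, v) = r_uv · N̂ = -6/sqrt(u^2 + 36),
  N(u, v) = r_vv · N̂ = 0.
Evaluating at (u, v) = (15/2, 3*pi/5):
  L = 0, M = -4*sqrt(41)/41, N = 0.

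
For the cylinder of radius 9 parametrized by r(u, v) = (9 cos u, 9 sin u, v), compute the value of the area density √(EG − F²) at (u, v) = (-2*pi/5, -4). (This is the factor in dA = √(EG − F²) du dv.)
√(EG − F²)|_{(-2*pi/5, -4)} = 9

E = 81, F = 0, G = 1, so EG − F² = 81. Taking the positive square root: √(EG − F²) = 9. At (u, v) = (-2*pi/5, -4): 9.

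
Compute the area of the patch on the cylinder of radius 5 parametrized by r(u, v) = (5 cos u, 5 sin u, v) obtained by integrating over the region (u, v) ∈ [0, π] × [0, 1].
Area = 5*pi

Area = ∫∫ √(EG − F²) du dv with √(EG − F²) = 5. Integrating over [0, π] × [0, 1] gives 5*pi.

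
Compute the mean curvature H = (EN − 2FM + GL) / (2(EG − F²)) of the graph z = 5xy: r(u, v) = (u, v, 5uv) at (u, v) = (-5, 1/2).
H = 2500*sqrt(281)/2131947

With E = 25*v^2 + 1, F = 25*u*v, G = 25*u^2 + 1, L = 0, M = 5/sqrt(25*u^2 + 25*v^2 + 1), N = 0, assemble
  H = (EN − 2FM + GL) / (2(EG − F²)) = -125*u*v/(25*u^2 + 25*v^2 + 1)^(3/2).
At (u, v) = (-5, 1/2): H = 2500*sqrt(281)/2131947.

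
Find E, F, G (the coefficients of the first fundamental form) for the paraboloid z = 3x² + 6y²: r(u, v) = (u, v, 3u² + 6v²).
E = 36*u^2 + 1;  F = 72*u*v;  G = 144*v^2 + 1

Compute partials: r_u = (1, 0, 6*u), r_v = (0, 1, 12*v). Then
  E = r_u · r_u = 36*u^2 + 1,
  F = r_u · r_v = 72*u*v,
  G = r_v · r_v = 144*v^2 + 1.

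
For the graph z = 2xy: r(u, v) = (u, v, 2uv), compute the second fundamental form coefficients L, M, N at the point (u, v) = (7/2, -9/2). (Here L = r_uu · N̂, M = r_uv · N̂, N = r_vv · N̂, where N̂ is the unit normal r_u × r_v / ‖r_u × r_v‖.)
L = 0;  M = 2*sqrt(131)/131;  N = 0

Compute the unit normal N̂(u, v) = (-2*v/sqrt(4*u^2 + 4*v^2 + 1), -2*u/sqrt(4*u^2 + 4*v^2 + 1), 1/sqrt(4*u^2 + 4*v^2 + 1)), and the second partials r_uu, r_uv, r_vv. Take dot products:
  L(u, v) = r_uu · N̂ = 0,
  M(u, v) = r_uv · N̂ = 2/sqrt(4*u^2 + 4*v^2 + 1),
  N(u, v) = r_vv · N̂ = 0.
Evaluating at (u, v) = (7/2, -9/2):
  L = 0, M = 2*sqrt(131)/131, N = 0.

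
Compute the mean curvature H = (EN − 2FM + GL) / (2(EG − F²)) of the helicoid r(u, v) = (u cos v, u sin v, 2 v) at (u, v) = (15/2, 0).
H = 0

With E = 1, F = 0, G = u^2 + 4, L = 0, M = -2/sqrt(u^2 + 4), N = 0, assemble
  H = (EN − 2FM + GL) / (2(EG − F²)) = 0.
At (u, v) = (15/2, 0): H = 0.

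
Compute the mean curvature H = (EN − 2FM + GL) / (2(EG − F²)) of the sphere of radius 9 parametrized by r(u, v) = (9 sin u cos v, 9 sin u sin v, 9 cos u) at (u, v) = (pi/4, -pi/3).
H = -1/9

With E = 81, F = 0, G = 81*sin(u)^2, L = -9*sin(u)/Abs(sin(u)), M = 0, N = -9*sin(u)^3/Abs(sin(u)), assemble
  H = (EN − 2FM + GL) / (2(EG − F²)) = -sin(u)/(9*Abs(sin(u))).
At (u, v) = (pi/4, -pi/3): H = -1/9.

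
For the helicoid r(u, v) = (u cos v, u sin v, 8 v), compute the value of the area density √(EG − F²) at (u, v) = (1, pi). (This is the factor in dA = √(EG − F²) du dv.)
√(EG − F²)|_{(1, pi)} = sqrt(65)

E = 1, F = 0, G = u^2 + 64, so EG − F² = u^2 + 64. Taking the positive square root: √(EG − F²) = sqrt(u^2 + 64). At (u, v) = (1, pi): sqrt(65).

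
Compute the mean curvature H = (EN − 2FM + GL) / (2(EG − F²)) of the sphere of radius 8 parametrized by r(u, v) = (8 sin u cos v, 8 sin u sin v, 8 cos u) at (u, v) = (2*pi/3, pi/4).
H = -1/8

With E = 64, F = 0, G = 64*sin(u)^2, L = -8*sin(u)/Abs(sin(u)), M = 0, N = -8*sin(u)^3/Abs(sin(u)), assemble
  H = (EN − 2FM + GL) / (2(EG − F²)) = -sin(u)/(8*Abs(sin(u))).
At (u, v) = (2*pi/3, pi/4): H = -1/8.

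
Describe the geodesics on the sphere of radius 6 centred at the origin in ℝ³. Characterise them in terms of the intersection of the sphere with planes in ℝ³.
Geodesics on the sphere of radius 6 are great circles — circles of radius 6 obtained as the intersection of the sphere with planes through the origin (the centre of the sphere).

A curve α(t) of nonzero constant speed on the sphere of radius 6 is a geodesic iff its acceleration α̈ is everywhere normal to the surface, i.e. parallel to the radial vector α(t). Then d/dt(α × α̇) = α̇ × α̇ + α × α̈ = 0, so α × α̇ is a constant vector n ≠ 0 and α(t) · n = 0 for all t: α lies in the plane through the origin with normal n. The intersection of that plane with the sphere is a circle of radius 6 (a great circle). Conversely, a great circle traversed at constant speed has centripetal acceleration pointing at the origin, hence normal to the sphere, so every great circle is a geodesic.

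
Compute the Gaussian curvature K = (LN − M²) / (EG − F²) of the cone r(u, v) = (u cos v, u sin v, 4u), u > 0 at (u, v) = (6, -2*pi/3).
K = 0

Coefficients of the first fundamental form: E = 17, F = 0, G = u^2.
Coefficients of the second fundamental form: L = 0, M = 0, N = 4*sqrt(17)*u^2/(17*Abs(u)).
Assemble K = (LN − M²)/(EG − F²) = 0. At (u, v) = (6, -2*pi/3): K = 0.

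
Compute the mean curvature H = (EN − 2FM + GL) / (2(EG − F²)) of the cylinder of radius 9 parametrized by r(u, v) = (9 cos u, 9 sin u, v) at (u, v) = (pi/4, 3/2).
H = -1/18

With E = 81, F = 0, G = 1, L = -9, M = 0, N = 0, assemble
  H = (EN − 2FM + GL) / (2(EG − F²)) = -1/18.
At (u, v) = (pi/4, 3/2): H = -1/18.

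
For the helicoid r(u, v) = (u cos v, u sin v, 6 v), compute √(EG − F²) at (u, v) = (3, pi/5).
√(EG − F²)|_{(3, pi/5)} = 3*sqrt(5)

E = 1, F = 0, G = u^2 + 36; EG − F² = u^2 + 36; √(EG − F²) = sqrt(u^2 + 36). At the given point: 3*sqrt(5).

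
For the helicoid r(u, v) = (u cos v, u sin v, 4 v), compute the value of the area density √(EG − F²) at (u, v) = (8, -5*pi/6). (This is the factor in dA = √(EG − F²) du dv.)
√(EG − F²)|_{(8, -5*pi/6)} = 4*sqrt(5)

E = 1, F = 0, G = u^2 + 16, so EG − F² = u^2 + 16. Taking the positive square root: √(EG − F²) = sqrt(u^2 + 16). At (u, v) = (8, -5*pi/6): 4*sqrt(5).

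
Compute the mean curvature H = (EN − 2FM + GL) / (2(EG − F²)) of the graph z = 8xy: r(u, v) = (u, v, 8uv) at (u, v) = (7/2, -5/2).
H = 896*sqrt(1185)/280845

With E = 64*v^2 + 1, F = 64*u*v, G = 64*u^2 + 1, L = 0, M = 8/sqrt(64*u^2 + 64*v^2 + 1), N = 0, assemble
  H = (EN − 2FM + GL) / (2(EG − F²)) = -512*u*v/(64*u^2 + 64*v^2 + 1)^(3/2).
At (u, v) = (7/2, -5/2): H = 896*sqrt(1185)/280845.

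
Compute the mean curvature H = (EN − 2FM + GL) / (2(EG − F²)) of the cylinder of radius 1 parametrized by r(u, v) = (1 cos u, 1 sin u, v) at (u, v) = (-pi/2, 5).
H = -1/2

With E = 1, F = 0, G = 1, L = -1, M = 0, N = 0, assemble
  H = (EN − 2FM + GL) / (2(EG − F²)) = -1/2.
At (u, v) = (-pi/2, 5): H = -1/2.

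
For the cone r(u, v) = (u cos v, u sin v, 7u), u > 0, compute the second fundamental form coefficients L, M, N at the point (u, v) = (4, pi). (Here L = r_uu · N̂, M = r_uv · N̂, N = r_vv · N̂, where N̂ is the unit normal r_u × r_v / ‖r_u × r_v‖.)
L = 0;  M = 0;  N = 14*sqrt(2)/5

Compute the unit normal N̂(u, v) = (-7*sqrt(2)*u*cos(v)/(10*Abs(u)), -7*sqrt(2)*u*sin(v)/(10*Abs(u)), sqrt(2)*u/(10*Abs(u))), and the second partials r_uu, r_uv, r_vv. Take dot products:
  L(u, v) = r_uu · N̂ = 0,
  M(u, v) = r_uv · N̂ = 0,
  N(u, v) = r_vv · N̂ = 7*sqrt(2)*u^2/(10*Abs(u)).
Evaluating at (u, v) = (4, pi):
  L = 0, M = 0, N = 14*sqrt(2)/5.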